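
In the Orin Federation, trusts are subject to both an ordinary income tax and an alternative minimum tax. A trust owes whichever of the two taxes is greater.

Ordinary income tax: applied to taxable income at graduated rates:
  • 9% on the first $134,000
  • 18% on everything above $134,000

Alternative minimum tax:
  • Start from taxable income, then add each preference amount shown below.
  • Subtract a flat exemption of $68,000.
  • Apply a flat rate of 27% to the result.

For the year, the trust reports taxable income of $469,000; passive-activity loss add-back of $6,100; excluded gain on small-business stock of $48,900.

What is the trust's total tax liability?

Ordinary income tax:
  $134,000 × 9% = $12,060
  $335,000 × 18% = $60,300
  → $72,360

Alternative minimum tax:
  Adjusted income: $469,000 + $6,100 + $48,900 = $524,000
  Less exemption $68,000 → base $456,000
  $456,000 × 27% = $123,120

$123,120 > $72,360, so the alternative minimum tax is the binding amount.

$123,120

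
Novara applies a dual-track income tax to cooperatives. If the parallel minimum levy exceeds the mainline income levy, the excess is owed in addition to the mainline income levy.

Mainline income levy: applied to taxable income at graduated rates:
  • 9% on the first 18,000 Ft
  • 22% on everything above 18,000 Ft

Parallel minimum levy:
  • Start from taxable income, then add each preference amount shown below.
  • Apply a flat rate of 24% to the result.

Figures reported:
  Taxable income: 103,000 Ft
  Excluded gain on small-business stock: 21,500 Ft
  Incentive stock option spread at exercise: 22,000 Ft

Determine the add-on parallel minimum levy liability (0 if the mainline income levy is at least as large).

Mainline income levy:
  18,000 Ft × 9% = 1,620 Ft
  85,000 Ft × 22% = 18,700 Ft
  → 20,320 Ft

Parallel minimum levy:
  Adjusted income: 103,000 Ft + 21,500 Ft + 22,000 Ft = 146,500 Ft
  146,500 Ft × 24% = 35,160 Ft

Excess of parallel minimum levy over mainline income levy: 35,160 Ft − 20,320 Ft = 14,840 Ft.

14,840 Ft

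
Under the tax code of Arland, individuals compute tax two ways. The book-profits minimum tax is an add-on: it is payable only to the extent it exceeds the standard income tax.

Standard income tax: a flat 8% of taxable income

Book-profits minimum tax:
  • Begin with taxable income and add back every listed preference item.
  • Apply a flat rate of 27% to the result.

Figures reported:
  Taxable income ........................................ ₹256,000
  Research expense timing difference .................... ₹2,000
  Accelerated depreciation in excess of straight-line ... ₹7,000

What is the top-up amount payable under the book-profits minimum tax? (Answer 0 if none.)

₹51,070

Book-profits minimum tax:
  Adjusted income: ₹256,000 + ₹2,000 + ₹7,000 = ₹265,000
  ₹265,000 × 27% = ₹71,550

Standard income tax:
  ₹256,000 × 8% = ₹20,480

Excess of book-profits minimum tax over standard income tax: ₹71,550 − ₹20,480 = ₹51,070.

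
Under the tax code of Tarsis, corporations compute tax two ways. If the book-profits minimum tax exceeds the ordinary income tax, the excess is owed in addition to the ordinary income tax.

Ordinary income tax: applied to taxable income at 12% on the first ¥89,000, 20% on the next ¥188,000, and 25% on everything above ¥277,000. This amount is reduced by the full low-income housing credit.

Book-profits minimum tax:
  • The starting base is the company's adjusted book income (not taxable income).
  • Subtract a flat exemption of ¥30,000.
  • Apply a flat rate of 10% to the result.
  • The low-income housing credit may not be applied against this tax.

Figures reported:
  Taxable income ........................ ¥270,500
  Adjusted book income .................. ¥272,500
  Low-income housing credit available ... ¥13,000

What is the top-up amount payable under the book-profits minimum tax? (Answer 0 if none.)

Ordinary income tax:
  ¥89,000 × 12% = ¥10,680
  ¥181,500 × 20% = ¥36,300
  → ¥46,980
  Less low-income housing credit ¥13,000 → ¥33,980

Book-profits minimum tax:
  Base (adjusted book income): ¥272,500
  Less exemption ¥30,000 → base ¥242,500
  ¥242,500 × 10% = ¥24,250

¥24,250 ≤ ¥33,980, so no add-on is due.

¥0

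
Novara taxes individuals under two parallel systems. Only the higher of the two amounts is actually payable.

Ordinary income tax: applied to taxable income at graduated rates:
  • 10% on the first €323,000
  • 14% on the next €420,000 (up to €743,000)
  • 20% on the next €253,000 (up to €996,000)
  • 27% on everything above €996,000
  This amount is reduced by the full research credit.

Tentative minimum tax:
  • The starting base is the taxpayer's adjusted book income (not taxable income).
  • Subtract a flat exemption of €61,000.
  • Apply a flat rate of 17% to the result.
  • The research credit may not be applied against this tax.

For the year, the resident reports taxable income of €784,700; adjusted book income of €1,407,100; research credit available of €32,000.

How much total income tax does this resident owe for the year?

€228,837

Tentative minimum tax:
  Base (adjusted book income): €1,407,100
  Less exemption €61,000 → base €1,346,100
  €1,346,100 × 17% = €228,837

Ordinary income tax:
  €323,000 × 10% = €32,300
  €420,000 × 14% = €58,800
  €41,700 × 20% = €8,340
  → €99,440
  Less research credit €32,000 → €67,440

€228,837 > €67,440, so the tentative minimum tax is the binding amount.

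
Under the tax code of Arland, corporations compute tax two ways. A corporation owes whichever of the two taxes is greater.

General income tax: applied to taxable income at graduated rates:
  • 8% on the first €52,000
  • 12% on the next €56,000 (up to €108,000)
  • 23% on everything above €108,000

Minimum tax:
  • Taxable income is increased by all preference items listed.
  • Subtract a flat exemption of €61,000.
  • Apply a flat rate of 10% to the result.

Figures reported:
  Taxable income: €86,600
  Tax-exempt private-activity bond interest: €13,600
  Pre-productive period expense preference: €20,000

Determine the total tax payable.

General income tax:
  €52,000 × 8% = €4,160
  €34,600 × 12% = €4,152
  → €8,312

Minimum tax:
  Adjusted income: €86,600 + €13,600 + €20,000 = €120,200
  Less exemption €61,000 → base €59,200
  €59,200 × 10% = €5,920

€8,312 > €5,920, so the general income tax governs.

€8,312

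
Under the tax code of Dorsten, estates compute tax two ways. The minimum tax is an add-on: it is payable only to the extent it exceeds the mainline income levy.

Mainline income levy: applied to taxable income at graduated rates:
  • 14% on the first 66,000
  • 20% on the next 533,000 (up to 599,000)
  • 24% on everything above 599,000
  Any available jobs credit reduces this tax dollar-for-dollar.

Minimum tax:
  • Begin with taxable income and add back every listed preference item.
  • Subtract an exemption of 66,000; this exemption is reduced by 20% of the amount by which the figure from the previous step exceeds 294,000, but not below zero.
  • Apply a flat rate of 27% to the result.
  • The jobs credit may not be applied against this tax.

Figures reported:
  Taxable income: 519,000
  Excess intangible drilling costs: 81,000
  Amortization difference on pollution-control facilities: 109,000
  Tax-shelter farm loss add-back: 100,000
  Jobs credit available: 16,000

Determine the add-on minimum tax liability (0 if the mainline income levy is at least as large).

134,590

Minimum tax:
  Adjusted income: 519,000 + 81,000 + 109,000 + 100,000 = 809,000
  Exemption: 20% × (809,000 − 294,000) = 103,000 ≥ 66,000, so the exemption is fully phased out
  Base: 809,000 − 0 = 809,000
  809,000 × 27% = 218,430

Mainline income levy:
  66,000 × 14% = 9,240
  453,000 × 20% = 90,600
  → 99,840
  Less jobs credit 16,000 → 83,840

Excess of minimum tax over mainline income levy: 218,430 − 83,840 = 134,590.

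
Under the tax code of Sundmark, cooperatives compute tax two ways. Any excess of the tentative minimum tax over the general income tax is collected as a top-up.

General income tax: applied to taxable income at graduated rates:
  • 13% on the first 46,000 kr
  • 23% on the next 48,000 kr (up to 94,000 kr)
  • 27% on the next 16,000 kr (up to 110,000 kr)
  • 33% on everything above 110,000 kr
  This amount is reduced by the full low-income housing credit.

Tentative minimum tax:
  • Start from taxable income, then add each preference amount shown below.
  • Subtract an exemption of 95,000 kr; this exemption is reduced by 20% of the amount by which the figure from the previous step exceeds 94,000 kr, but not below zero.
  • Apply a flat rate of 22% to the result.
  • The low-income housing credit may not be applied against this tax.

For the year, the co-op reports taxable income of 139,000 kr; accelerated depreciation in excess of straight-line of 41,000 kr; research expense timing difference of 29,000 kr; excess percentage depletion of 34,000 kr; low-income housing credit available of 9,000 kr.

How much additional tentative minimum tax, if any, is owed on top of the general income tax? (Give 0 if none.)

17,206 kr

General income tax:
  46,000 kr × 13% = 5,980 kr
  48,000 kr × 23% = 11,040 kr
  16,000 kr × 27% = 4,320 kr
  29,000 kr × 33% = 9,570 kr
  → 30,910 kr
  Less low-income housing credit 9,000 kr → 21,910 kr

Tentative minimum tax:
  Adjusted income: 139,000 kr + 41,000 kr + 29,000 kr + 34,000 kr = 243,000 kr
  Exemption: 95,000 kr − 20% × (243,000 kr − 94,000 kr) = 95,000 kr − 29,800 kr = 65,200 kr
  Base: 243,000 kr − 65,200 kr = 177,800 kr
  177,800 kr × 22% = 39,116 kr

Excess of tentative minimum tax over general income tax: 39,116 kr − 21,910 kr = 17,206 kr.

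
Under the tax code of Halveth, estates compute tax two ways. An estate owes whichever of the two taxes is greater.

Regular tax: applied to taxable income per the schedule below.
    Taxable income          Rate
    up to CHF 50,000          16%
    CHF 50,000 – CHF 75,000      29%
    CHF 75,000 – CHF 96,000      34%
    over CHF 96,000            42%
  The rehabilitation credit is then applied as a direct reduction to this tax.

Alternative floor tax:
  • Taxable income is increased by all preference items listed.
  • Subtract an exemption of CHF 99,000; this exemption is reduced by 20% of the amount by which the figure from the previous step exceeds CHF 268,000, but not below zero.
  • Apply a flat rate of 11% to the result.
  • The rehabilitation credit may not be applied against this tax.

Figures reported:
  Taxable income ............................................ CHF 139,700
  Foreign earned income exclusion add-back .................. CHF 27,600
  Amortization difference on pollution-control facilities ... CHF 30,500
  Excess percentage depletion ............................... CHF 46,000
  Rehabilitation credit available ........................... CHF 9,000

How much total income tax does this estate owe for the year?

Alternative floor tax:
  Adjusted income: CHF 139,700 + CHF 27,600 + CHF 30,500 + CHF 46,000 = CHF 243,800
  Exemption: CHF 243,800 ≤ CHF 268,000, so full CHF 99,000 applies
  Base: CHF 243,800 − CHF 99,000 = CHF 144,800
  CHF 144,800 × 11% = CHF 15,928

Regular tax:
  CHF 50,000 × 16% = CHF 8,000
  CHF 25,000 × 29% = CHF 7,250
  CHF 21,000 × 34% = CHF 7,140
  CHF 43,700 × 42% = CHF 18,354
  → CHF 40,744
  Less rehabilitation credit CHF 9,000 → CHF 31,744

CHF 31,744 > CHF 15,928, so the regular tax governs.

CHF 31,744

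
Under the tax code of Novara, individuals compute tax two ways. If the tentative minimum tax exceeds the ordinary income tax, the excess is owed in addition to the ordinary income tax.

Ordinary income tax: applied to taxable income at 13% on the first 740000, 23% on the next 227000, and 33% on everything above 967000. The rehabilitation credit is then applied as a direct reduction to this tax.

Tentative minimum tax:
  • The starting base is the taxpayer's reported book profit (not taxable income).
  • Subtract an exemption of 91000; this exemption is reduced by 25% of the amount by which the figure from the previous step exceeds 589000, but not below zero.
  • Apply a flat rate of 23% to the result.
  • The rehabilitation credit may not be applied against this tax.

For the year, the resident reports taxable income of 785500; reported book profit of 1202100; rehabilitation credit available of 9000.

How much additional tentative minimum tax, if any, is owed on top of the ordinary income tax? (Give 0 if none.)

Ordinary income tax:
  740000 × 13% = 96200
  45500 × 23% = 10465
  → 106665
  Less rehabilitation credit 9000 → 97665

Tentative minimum tax:
  Base (reported book profit): 1202100
  Exemption: 25% × (1202100 − 589000) = 153275 ≥ 91000, so the exemption is fully phased out
  Base: 1202100 − 0 = 1202100
  1202100 × 23% = 276483

Excess of tentative minimum tax over ordinary income tax: 276483 − 97665 = 178818.

178818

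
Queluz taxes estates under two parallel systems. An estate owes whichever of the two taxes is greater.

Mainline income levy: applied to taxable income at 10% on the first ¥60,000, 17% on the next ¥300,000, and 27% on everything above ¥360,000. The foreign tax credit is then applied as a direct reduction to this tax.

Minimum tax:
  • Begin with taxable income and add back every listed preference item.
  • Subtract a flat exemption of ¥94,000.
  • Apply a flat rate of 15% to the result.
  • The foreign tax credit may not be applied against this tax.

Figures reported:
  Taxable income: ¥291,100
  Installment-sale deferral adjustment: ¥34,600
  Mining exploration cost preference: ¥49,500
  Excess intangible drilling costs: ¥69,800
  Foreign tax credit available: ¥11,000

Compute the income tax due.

¥52,650

Minimum tax:
  Adjusted income: ¥291,100 + ¥34,600 + ¥49,500 + ¥69,800 = ¥445,000
  Less exemption ¥94,000 → base ¥351,000
  ¥351,000 × 15% = ¥52,650

Mainline income levy:
  ¥60,000 × 10% = ¥6,000
  ¥231,100 × 17% = ¥39,287
  → ¥45,287
  Less foreign tax credit ¥11,000 → ¥34,287

¥52,650 > ¥34,287, so the minimum tax is the binding amount.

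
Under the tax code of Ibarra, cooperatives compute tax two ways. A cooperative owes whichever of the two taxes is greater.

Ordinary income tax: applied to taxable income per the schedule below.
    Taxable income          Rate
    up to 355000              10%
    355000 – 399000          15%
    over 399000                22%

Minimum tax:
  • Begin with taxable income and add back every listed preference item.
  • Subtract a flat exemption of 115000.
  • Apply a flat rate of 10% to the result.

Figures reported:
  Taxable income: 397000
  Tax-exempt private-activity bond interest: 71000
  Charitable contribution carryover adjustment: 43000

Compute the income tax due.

Minimum tax:
  Adjusted income: 397000 + 71000 + 43000 = 511000
  Less exemption 115000 → base 396000
  396000 × 10% = 39600

Ordinary income tax:
  355000 × 10% = 35500
  42000 × 15% = 6300
  → 41800

41800 > 39600, so the ordinary income tax governs.

41800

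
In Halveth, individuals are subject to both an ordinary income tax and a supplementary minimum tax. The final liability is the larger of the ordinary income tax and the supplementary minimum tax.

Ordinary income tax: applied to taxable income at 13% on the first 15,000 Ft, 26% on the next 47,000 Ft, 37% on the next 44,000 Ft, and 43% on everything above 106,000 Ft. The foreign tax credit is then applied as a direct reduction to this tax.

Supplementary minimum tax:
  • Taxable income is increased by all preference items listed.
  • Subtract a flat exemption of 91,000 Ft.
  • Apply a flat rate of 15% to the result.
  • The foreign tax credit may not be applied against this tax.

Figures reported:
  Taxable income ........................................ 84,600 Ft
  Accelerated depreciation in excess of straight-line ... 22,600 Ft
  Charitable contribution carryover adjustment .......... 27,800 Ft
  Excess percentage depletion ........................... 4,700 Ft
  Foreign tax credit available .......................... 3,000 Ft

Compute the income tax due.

Ordinary income tax:
  15,000 Ft × 13% = 1,950 Ft
  47,000 Ft × 26% = 12,220 Ft
  22,600 Ft × 37% = 8,362 Ft
  → 22,532 Ft
  Less foreign tax credit 3,000 Ft → 19,532 Ft

Supplementary minimum tax:
  Adjusted income: 84,600 Ft + 22,600 Ft + 27,800 Ft + 4,700 Ft = 139,700 Ft
  Less exemption 91,000 Ft → base 48,700 Ft
  48,700 Ft × 15% = 7,305 Ft

19,532 Ft > 7,305 Ft, so the ordinary income tax governs.

19,532 Ft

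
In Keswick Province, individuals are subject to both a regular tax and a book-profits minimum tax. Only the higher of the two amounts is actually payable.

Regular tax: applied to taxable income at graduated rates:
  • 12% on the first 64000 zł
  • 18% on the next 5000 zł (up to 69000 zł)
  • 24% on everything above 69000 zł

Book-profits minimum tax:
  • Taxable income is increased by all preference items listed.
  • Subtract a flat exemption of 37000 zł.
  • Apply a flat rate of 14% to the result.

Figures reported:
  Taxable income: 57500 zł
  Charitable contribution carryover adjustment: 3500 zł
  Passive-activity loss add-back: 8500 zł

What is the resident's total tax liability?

Book-profits minimum tax:
  Adjusted income: 57500 zł + 3500 zł + 8500 zł = 69500 zł
  Less exemption 37000 zł → base 32500 zł
  32500 zł × 14% = 4550 zł

Regular tax:
  57500 zł × 12% = 6900 zł

6900 zł > 4550 zł, so the regular tax governs.

6900 zł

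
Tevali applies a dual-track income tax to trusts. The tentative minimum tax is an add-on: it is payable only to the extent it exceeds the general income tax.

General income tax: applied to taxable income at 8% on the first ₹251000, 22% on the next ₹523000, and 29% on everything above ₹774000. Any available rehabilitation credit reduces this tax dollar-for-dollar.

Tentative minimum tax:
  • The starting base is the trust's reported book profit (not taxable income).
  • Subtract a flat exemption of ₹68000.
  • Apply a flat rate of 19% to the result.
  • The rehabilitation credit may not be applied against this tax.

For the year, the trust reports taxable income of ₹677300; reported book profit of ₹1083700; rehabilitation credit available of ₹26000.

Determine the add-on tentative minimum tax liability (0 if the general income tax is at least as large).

Tentative minimum tax:
  Base (reported book profit): ₹1083700
  Less exemption ₹68000 → base ₹1015700
  ₹1015700 × 19% = ₹192983

General income tax:
  ₹251000 × 8% = ₹20080
  ₹426300 × 22% = ₹93786
  → ₹113866
  Less rehabilitation credit ₹26000 → ₹87866

Excess of tentative minimum tax over general income tax: ₹192983 − ₹87866 = ₹105117.

₹105117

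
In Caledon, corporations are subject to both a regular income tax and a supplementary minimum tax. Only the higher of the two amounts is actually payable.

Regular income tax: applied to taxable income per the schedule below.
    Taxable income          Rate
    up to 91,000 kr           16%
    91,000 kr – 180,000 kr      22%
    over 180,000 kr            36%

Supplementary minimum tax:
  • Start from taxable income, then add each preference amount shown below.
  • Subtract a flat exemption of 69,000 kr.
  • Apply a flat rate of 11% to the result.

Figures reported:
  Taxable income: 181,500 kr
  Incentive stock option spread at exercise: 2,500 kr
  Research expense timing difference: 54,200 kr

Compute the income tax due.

34,680 kr

Regular income tax:
  91,000 kr × 16% = 14,560 kr
  89,000 kr × 22% = 19,580 kr
  1,500 kr × 36% = 540 kr
  → 34,680 kr

Supplementary minimum tax:
  Adjusted income: 181,500 kr + 2,500 kr + 54,200 kr = 238,200 kr
  Less exemption 69,000 kr → base 169,200 kr
  169,200 kr × 11% = 18,612 kr

34,680 kr > 18,612 kr, so the regular income tax governs.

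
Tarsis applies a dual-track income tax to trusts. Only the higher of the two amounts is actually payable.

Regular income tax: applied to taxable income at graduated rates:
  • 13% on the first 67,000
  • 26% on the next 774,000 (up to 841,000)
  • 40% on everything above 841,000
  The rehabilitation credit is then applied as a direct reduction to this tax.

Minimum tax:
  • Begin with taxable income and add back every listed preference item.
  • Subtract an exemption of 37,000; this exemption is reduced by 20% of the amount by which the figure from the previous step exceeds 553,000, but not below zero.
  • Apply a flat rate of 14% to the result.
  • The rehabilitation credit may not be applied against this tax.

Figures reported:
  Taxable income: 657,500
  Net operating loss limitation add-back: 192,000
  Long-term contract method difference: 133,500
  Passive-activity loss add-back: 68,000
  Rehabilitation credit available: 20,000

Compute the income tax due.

Minimum tax:
  Adjusted income: 657,500 + 192,000 + 133,500 + 68,000 = 1,051,000
  Exemption: 20% × (1,051,000 − 553,000) = 99,600 ≥ 37,000, so the exemption is fully phased out
  Base: 1,051,000 − 0 = 1,051,000
  1,051,000 × 14% = 147,140

Regular income tax:
  67,000 × 13% = 8,710
  590,500 × 26% = 153,530
  → 162,240
  Less rehabilitation credit 20,000 → 142,240

147,140 > 142,240, so the minimum tax is the binding amount.

147,140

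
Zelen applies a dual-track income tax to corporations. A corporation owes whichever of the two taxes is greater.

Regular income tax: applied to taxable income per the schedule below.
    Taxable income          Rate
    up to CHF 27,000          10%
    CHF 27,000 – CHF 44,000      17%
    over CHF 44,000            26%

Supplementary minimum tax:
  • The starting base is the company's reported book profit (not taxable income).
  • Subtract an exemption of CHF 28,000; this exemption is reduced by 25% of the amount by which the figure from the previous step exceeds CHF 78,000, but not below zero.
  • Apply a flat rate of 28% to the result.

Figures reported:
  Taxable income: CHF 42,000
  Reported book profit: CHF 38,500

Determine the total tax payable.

Supplementary minimum tax:
  Base (reported book profit): CHF 38,500
  Exemption: CHF 38,500 ≤ CHF 78,000, so full CHF 28,000 applies
  Base: CHF 38,500 − CHF 28,000 = CHF 10,500
  CHF 10,500 × 28% = CHF 2,940

Regular income tax:
  CHF 27,000 × 10% = CHF 2,700
  CHF 15,000 × 17% = CHF 2,550
  → CHF 5,250

CHF 5,250 > CHF 2,940, so the regular income tax governs.

CHF 5,250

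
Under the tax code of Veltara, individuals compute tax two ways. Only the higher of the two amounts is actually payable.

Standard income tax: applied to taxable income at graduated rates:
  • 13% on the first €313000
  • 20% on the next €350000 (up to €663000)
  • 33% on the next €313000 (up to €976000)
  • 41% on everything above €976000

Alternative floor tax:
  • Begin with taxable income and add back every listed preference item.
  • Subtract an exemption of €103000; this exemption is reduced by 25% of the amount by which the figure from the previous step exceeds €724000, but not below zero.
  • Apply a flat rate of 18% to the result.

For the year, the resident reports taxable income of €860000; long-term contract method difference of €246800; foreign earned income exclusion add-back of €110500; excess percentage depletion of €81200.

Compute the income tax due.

Alternative floor tax:
  Adjusted income: €860000 + €246800 + €110500 + €81200 = €1298500
  Exemption: 25% × (€1298500 − €724000) = €143625 ≥ €103000, so the exemption is fully phased out
  Base: €1298500 − €0 = €1298500
  €1298500 × 18% = €233730

Standard income tax:
  €313000 × 13% = €40690
  €350000 × 20% = €70000
  €197000 × 33% = €65010
  → €175700

€233730 > €175700, so the alternative floor tax is the binding amount.

€233730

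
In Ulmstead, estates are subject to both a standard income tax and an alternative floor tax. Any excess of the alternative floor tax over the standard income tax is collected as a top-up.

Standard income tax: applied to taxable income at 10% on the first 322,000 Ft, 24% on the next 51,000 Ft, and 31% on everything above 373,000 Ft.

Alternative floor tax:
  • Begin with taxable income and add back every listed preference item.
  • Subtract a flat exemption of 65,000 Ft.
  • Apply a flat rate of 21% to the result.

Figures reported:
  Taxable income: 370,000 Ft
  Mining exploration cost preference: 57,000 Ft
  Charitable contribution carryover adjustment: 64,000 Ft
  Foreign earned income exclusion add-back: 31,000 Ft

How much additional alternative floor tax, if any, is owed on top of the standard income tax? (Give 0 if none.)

Standard income tax:
  322,000 Ft × 10% = 32,200 Ft
  48,000 Ft × 24% = 11,520 Ft
  → 43,720 Ft

Alternative floor tax:
  Adjusted income: 370,000 Ft + 57,000 Ft + 64,000 Ft + 31,000 Ft = 522,000 Ft
  Less exemption 65,000 Ft → base 457,000 Ft
  457,000 Ft × 21% = 95,970 Ft

Excess of alternative floor tax over standard income tax: 95,970 Ft − 43,720 Ft = 52,250 Ft.

52,250 Ft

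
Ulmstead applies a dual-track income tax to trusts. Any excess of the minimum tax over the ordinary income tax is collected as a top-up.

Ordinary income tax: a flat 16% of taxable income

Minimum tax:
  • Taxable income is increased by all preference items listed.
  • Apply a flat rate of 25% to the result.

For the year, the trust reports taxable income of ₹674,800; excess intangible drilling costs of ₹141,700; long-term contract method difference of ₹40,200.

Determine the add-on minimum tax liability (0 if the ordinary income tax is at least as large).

Minimum tax:
  Adjusted income: ₹674,800 + ₹141,700 + ₹40,200 = ₹856,700
  ₹856,700 × 25% = ₹214,175

Ordinary income tax:
  ₹674,800 × 16% = ₹107,968

Excess of minimum tax over ordinary income tax: ₹214,175 − ₹107,968 = ₹106,207.

₹106,207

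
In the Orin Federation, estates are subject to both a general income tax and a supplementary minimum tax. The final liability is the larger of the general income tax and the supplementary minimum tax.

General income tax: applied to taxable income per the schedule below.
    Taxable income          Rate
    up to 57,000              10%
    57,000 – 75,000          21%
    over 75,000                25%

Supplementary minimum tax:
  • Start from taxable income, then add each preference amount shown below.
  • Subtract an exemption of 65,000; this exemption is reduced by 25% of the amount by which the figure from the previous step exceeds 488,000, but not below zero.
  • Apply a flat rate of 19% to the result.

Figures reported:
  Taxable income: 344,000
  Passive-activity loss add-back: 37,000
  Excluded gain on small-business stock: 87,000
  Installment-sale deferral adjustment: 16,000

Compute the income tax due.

General income tax:
  57,000 × 10% = 5,700
  18,000 × 21% = 3,780
  269,000 × 25% = 67,250
  → 76,730

Supplementary minimum tax:
  Adjusted income: 344,000 + 37,000 + 87,000 + 16,000 = 484,000
  Exemption: 484,000 ≤ 488,000, so full 65,000 applies
  Base: 484,000 − 65,000 = 419,000
  419,000 × 19% = 79,610

79,610 > 76,730, so the supplementary minimum tax is the binding amount.

79,610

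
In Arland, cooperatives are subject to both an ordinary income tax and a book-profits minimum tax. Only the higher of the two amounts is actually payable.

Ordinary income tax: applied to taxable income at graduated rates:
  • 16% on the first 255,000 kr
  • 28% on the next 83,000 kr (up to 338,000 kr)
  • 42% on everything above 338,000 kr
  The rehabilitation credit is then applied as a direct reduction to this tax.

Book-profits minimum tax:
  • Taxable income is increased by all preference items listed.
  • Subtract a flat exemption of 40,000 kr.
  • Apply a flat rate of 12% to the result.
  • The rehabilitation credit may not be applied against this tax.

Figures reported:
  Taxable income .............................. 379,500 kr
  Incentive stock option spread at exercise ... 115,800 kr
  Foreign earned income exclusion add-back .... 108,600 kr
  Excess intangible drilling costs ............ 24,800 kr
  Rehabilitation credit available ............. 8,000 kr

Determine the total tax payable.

73,470 kr

Ordinary income tax:
  255,000 kr × 16% = 40,800 kr
  83,000 kr × 28% = 23,240 kr
  41,500 kr × 42% = 17,430 kr
  → 81,470 kr
  Less rehabilitation credit 8,000 kr → 73,470 kr

Book-profits minimum tax:
  Adjusted income: 379,500 kr + 115,800 kr + 108,600 kr + 24,800 kr = 628,700 kr
  Less exemption 40,000 kr → base 588,700 kr
  588,700 kr × 12% = 70,644 kr

73,470 kr > 70,644 kr, so the ordinary income tax governs.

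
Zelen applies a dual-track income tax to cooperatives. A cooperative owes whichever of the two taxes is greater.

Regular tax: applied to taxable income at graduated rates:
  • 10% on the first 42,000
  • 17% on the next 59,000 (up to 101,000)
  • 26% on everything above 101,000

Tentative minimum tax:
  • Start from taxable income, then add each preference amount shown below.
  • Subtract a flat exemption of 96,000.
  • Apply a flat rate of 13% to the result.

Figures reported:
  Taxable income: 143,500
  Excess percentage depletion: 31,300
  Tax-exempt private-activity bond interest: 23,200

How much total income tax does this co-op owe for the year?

25,280

Tentative minimum tax:
  Adjusted income: 143,500 + 31,300 + 23,200 = 198,000
  Less exemption 96,000 → base 102,000
  102,000 × 13% = 13,260

Regular tax:
  42,000 × 10% = 4,200
  59,000 × 17% = 10,030
  42,500 × 26% = 11,050
  → 25,280

25,280 > 13,260, so the regular tax governs.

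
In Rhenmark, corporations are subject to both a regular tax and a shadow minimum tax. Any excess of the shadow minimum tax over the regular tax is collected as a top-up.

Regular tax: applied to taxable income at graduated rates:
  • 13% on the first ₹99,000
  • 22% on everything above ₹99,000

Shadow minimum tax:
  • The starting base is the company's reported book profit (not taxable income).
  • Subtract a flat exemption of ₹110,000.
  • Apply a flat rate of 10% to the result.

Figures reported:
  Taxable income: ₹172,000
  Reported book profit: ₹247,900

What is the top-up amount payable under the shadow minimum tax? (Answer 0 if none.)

Regular tax:
  ₹99,000 × 13% = ₹12,870
  ₹73,000 × 22% = ₹16,060
  → ₹28,930

Shadow minimum tax:
  Base (reported book profit): ₹247,900
  Less exemption ₹110,000 → base ₹137,900
  ₹137,900 × 10% = ₹13,790

₹13,790 ≤ ₹28,930, so no add-on is due.

₹0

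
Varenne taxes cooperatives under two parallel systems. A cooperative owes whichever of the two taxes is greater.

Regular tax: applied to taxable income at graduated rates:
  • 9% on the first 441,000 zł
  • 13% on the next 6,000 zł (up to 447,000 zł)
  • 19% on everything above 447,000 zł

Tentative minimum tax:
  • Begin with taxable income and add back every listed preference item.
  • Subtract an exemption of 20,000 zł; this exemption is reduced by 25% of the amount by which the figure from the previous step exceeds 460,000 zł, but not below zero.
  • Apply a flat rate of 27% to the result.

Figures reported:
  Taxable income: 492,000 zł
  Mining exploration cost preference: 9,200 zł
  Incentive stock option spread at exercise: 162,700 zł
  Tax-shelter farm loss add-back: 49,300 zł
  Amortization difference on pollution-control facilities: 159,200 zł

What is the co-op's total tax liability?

Tentative minimum tax:
  Adjusted income: 492,000 zł + 9,200 zł + 162,700 zł + 49,300 zł + 159,200 zł = 872,400 zł
  Exemption: 25% × (872,400 zł − 460,000 zł) = 103,100 zł ≥ 20,000 zł, so the exemption is fully phased out
  Base: 872,400 zł − 0 zł = 872,400 zł
  872,400 zł × 27% = 235,548 zł

Regular tax:
  441,000 zł × 9% = 39,690 zł
  6,000 zł × 13% = 780 zł
  45,000 zł × 19% = 8,550 zł
  → 49,020 zł

235,548 zł > 49,020 zł, so the tentative minimum tax is the binding amount.

235,548 zł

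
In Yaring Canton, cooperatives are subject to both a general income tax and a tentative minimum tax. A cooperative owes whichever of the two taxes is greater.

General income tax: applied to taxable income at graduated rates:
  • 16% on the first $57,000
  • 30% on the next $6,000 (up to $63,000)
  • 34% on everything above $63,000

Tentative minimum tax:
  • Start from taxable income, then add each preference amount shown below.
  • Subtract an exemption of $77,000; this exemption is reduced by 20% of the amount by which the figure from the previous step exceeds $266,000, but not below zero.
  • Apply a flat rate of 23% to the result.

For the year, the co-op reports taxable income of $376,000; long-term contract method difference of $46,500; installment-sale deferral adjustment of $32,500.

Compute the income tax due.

$117,340

Tentative minimum tax:
  Adjusted income: $376,000 + $46,500 + $32,500 = $455,000
  Exemption: $77,000 − 20% × ($455,000 − $266,000) = $77,000 − $37,800 = $39,200
  Base: $455,000 − $39,200 = $415,800
  $415,800 × 23% = $95,634

General income tax:
  $57,000 × 16% = $9,120
  $6,000 × 30% = $1,800
  $313,000 × 34% = $106,420
  → $117,340

$117,340 > $95,634, so the general income tax governs.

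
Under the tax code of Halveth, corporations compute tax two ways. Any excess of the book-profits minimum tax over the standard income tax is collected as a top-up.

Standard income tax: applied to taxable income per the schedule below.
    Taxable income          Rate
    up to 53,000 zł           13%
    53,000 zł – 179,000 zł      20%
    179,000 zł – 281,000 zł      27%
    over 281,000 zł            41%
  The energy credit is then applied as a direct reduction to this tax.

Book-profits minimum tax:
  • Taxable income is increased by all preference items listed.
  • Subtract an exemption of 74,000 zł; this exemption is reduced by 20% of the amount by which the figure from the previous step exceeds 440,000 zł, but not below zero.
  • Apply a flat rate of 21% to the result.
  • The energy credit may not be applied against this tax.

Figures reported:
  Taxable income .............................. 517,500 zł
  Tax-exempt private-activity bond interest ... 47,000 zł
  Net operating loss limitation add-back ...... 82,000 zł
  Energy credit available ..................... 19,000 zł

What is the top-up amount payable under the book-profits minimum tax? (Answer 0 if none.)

0 zł

Standard income tax:
  53,000 zł × 13% = 6,890 zł
  126,000 zł × 20% = 25,200 zł
  102,000 zł × 27% = 27,540 zł
  236,500 zł × 41% = 96,965 zł
  → 156,595 zł
  Less energy credit 19,000 zł → 137,595 zł

Book-profits minimum tax:
  Adjusted income: 517,500 zł + 47,000 zł + 82,000 zł = 646,500 zł
  Exemption: 74,000 zł − 20% × (646,500 zł − 440,000 zł) = 74,000 zł − 41,300 zł = 32,700 zł
  Base: 646,500 zł − 32,700 zł = 613,800 zł
  613,800 zł × 21% = 128,898 zł

128,898 zł ≤ 137,595 zł, so no add-on is due.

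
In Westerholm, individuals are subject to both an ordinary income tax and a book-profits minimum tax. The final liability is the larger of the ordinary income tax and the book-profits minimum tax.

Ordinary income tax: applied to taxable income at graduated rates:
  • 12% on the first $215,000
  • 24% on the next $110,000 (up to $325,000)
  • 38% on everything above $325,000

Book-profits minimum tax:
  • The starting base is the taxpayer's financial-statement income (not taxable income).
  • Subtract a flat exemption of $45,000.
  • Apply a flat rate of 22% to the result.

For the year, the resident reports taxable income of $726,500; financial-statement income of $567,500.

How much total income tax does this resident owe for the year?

$204,770

Book-profits minimum tax:
  Base (financial-statement income): $567,500
  Less exemption $45,000 → base $522,500
  $522,500 × 22% = $114,950

Ordinary income tax:
  $215,000 × 12% = $25,800
  $110,000 × 24% = $26,400
  $401,500 × 38% = $152,570
  → $204,770

$204,770 > $114,950, so the ordinary income tax governs.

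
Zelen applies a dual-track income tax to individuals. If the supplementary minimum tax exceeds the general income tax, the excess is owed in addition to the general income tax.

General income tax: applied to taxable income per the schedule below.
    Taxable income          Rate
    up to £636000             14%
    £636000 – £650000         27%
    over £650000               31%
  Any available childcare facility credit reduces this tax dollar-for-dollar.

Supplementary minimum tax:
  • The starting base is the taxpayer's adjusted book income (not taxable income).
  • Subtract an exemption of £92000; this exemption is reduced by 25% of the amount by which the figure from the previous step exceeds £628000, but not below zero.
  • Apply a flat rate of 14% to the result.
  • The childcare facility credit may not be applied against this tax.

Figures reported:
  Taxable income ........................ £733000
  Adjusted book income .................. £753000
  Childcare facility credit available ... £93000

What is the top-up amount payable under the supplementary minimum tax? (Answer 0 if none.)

Supplementary minimum tax:
  Base (adjusted book income): £753000
  Exemption: £92000 − 25% × (£753000 − £628000) = £92000 − £31250 = £60750
  Base: £753000 − £60750 = £692250
  £692250 × 14% = £96915

General income tax:
  £636000 × 14% = £89040
  £14000 × 27% = £3780
  £83000 × 31% = £25730
  → £118550
  Less childcare facility credit £93000 → £25550

Excess of supplementary minimum tax over general income tax: £96915 − £25550 = £71365.

£71365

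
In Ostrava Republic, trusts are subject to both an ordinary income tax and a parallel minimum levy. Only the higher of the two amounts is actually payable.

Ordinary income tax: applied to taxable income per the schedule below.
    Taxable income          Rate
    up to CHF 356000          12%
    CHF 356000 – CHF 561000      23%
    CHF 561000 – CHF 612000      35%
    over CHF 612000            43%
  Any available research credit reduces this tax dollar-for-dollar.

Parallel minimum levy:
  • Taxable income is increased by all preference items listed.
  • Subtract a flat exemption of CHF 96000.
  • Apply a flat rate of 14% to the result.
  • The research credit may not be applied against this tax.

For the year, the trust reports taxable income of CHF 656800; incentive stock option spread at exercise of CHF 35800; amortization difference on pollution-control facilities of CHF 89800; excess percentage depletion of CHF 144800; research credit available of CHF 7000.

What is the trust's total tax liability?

CHF 119984

Ordinary income tax:
  CHF 356000 × 12% = CHF 42720
  CHF 205000 × 23% = CHF 47150
  CHF 51000 × 35% = CHF 17850
  CHF 44800 × 43% = CHF 19264
  → CHF 126984
  Less research credit CHF 7000 → CHF 119984

Parallel minimum levy:
  Adjusted income: CHF 656800 + CHF 35800 + CHF 89800 + CHF 144800 = CHF 927200
  Less exemption CHF 96000 → base CHF 831200
  CHF 831200 × 14% = CHF 116368

CHF 119984 > CHF 116368, so the ordinary income tax governs.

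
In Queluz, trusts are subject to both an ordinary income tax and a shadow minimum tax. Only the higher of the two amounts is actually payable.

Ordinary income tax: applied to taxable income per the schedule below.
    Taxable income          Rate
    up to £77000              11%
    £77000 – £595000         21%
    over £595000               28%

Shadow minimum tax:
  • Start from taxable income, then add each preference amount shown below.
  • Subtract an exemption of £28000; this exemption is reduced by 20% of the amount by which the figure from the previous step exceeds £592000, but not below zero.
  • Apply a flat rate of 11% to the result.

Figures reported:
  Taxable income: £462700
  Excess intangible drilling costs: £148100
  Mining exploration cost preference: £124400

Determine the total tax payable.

£89467

Shadow minimum tax:
  Adjusted income: £462700 + £148100 + £124400 = £735200
  Exemption: 20% × (£735200 − £592000) = £28640 ≥ £28000, so the exemption is fully phased out
  Base: £735200 − £0 = £735200
  £735200 × 11% = £80872

Ordinary income tax:
  £77000 × 11% = £8470
  £385700 × 21% = £80997
  → £89467

£89467 > £80872, so the ordinary income tax governs.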